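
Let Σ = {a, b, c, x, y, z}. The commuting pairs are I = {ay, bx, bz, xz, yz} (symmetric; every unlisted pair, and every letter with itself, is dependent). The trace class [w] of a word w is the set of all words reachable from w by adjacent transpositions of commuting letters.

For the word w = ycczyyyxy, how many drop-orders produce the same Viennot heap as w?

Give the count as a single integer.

6

piece 0:y — minimal
piece 1:c rests on {0:y}
piece 2:c rests on {1:c}
piece 3:z rests on {2:c}
piece 4:y rests on {2:c}
piece 5:y rests on {4:y}
piece 6:y rests on {5:y}
piece 7:x rests on {6:y}
piece 8:y rests on {7:x}
minimal pieces: {0:y}
ways to finish when only these pieces remain (= sum over removing one remaining piece with nothing left below it):
  1 left: {3}→1  {8}→1
  2 left: {3,8}→2  {7,8}→1
  3 left: {3,7,8}→3  {6,7,8}→1
  4 left: {3,6,7,8}→4  {5,6,7,8}→1
  5 left: {3,5,6,7,8}→5  {4,5,6,7,8}→1
  6 left: {3,4,5,6,7,8}→6
  7 left: {2,3,4,5,6,7,8}→6
  placing 0:y first → 6 extensions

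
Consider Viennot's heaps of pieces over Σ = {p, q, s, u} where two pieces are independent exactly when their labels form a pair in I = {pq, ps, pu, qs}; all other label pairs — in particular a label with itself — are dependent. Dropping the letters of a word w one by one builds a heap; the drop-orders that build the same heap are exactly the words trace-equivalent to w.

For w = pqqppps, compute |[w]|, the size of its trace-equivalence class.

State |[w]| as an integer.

105

piece 0:p — minimal
piece 1:q — minimal
piece 2:q rests on {1:q}
piece 3:p rests on {0:p}
piece 4:p rests on {3:p}
piece 5:p rests on {4:p}
piece 6:s — minimal
minimal pieces: {0:p, 1:q, 6:s}
ways to finish when only these pieces remain (= sum over removing one remaining piece with nothing left below it):
  1 left: {2}→1  {5}→1  {6}→1
  2 left: {1,2}→1  {2,5}→2  {2,6}→2  {4,5}→1  {5,6}→2
  3 left: {1,2,5}→3  {1,2,6}→3  {2,4,5}→3  {2,5,6}→6  {3,4,5}→1  {4,5,6}→3
  4 left: {0,3,4,5}→1  {1,2,4,5}→6  {1,2,5,6}→12  {2,3,4,5}→4  {2,4,5,6}→12  {3,4,5,6}→4
  5 left: {0,2,3,4,5}→5  {0,3,4,5,6}→5  {1,2,3,4,5}→10  {1,2,4,5,6}→30  {2,3,4,5,6}→20
  placing 0:p first → 60 extensions
  placing 1:q first → 30 extensions
  placing 6:s first → 15 extensions
total linear extensions = 105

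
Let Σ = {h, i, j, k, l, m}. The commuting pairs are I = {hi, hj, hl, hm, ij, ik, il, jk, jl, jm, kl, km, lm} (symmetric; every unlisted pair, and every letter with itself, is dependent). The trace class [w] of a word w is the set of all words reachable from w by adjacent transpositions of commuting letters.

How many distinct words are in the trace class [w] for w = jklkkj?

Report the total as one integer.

60

drop 0:j onto floor
drop 1:k onto floor
drop 2:l onto floor
drop 3:k onto {1:k}
drop 4:k onto {3:k}
drop 5:j onto {0:j}
ground layer = {0:j, 1:k, 2:l}
drop-orders for the pieces not yet dropped (sum over which currently-grounded one goes next):
  1 to go: {2} 1  {4} 1  {5} 1
  2 to go: {0,5} 1  {2,4} 2  {2,5} 2  {3,4} 1  {4,5} 2
  3 to go: {0,2,5} 3  {0,4,5} 3  {1,3,4} 1  {2,3,4} 3  {2,4,5} 6  {3,4,5} 3
  4 to go: {0,2,4,5} 12  {0,3,4,5} 6  {1,2,3,4} 4  {1,3,4,5} 4  {2,3,4,5} 12
  if 0:j drops first: 20 orders
  if 1:k drops first: 30 orders
  if 2:l drops first: 10 orders
heap linearizations: 60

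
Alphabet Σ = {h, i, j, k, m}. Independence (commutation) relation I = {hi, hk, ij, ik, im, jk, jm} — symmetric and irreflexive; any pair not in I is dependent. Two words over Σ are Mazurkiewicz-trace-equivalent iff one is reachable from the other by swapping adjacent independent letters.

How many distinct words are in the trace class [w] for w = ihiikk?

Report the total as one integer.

60

0(i) covers ∅
1(h) covers ∅
2(i) covers 0:i
3(i) covers 2:i
4(k) covers ∅
5(k) covers 4:k
floor of heap: 0:i, 1:h, 4:k
completions by unplaced set U, small U first (add the entries for U minus each lowest piece of U):
  |U|=1: {1}:1  {3}:1  {5}:1
  |U|=2: {1,3}:2  {1,5}:2  {2,3}:1  {3,5}:2  {4,5}:1
  |U|=3: {0,2,3}:1  {1,2,3}:3  {1,3,5}:6  {1,4,5}:3  {2,3,5}:3  {3,4,5}:3
  |U|=4: {0,1,2,3}:4  {0,2,3,5}:4  {1,2,3,5}:12  {1,3,4,5}:12  {2,3,4,5}:6
  start at 0(i): 30
  start at 1(h): 10
  start at 4(k): 20
sum over floor = 60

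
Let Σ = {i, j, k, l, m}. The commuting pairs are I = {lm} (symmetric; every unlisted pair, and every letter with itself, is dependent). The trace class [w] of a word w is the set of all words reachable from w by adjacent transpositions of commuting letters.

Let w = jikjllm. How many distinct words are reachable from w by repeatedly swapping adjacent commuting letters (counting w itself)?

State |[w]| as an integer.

drop 0:j onto floor
drop 1:i onto {0:j}
drop 2:k onto {1:i}
drop 3:j onto {2:k}
drop 4:l onto {3:j}
drop 5:l onto {4:l}
drop 6:m onto {3:j}
ground layer = {0:j}
drop-orders for the pieces not yet dropped (sum over which currently-grounded one goes next):
  1 to go: {5} 1  {6} 1
  2 to go: {4,5} 1  {5,6} 2
  3 to go: {4,5,6} 3
  4 to go: {3,4,5,6} 3
  5 to go: {2,3,4,5,6} 3
  if 0:j drops first: 3 orders

3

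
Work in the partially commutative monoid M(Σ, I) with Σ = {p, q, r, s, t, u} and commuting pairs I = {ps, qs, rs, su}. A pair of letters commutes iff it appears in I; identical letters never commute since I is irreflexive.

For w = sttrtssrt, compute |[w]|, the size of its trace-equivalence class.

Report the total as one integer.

0(s) covers ∅
1(t) covers 0:s
2(t) covers 1:t
3(r) covers 2:t
4(t) covers 3:r
5(s) covers 4:t
6(s) covers 5:s
7(r) covers 4:t
8(t) covers 6:s, 7:r
floor of heap: 0:s
completions by unplaced set U, small U first (add the entries for U minus each lowest piece of U):
  |U|=1: {8}:1
  |U|=2: {6,8}:1  {7,8}:1
  |U|=3: {5,6,8}:1  {6,7,8}:2
  |U|=4: {5,6,7,8}:3
  |U|=5: {4,5,6,7,8}:3
  |U|=6: {3,4,5,6,7,8}:3
  |U|=7: {2,3,4,5,6,7,8}:3
  start at 0(s): 3

3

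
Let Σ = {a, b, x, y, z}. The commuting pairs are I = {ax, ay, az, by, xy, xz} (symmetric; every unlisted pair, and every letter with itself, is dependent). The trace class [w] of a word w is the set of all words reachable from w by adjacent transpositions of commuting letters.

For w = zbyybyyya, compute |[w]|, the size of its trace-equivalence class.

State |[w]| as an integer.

drop 0:z onto floor
drop 1:b onto {0:z}
drop 2:y onto {0:z}
drop 3:y onto {2:y}
drop 4:b onto {1:b}
drop 5:y onto {3:y}
drop 6:y onto {5:y}
drop 7:y onto {6:y}
drop 8:a onto {4:b}
ground layer = {0:z}
drop-orders for the pieces not yet dropped (sum over which currently-grounded one goes next):
  1 to go: {7} 1  {8} 1
  2 to go: {4,8} 1  {6,7} 1  {7,8} 2
  3 to go: {1,4,8} 1  {4,7,8} 3  {5,6,7} 1  {6,7,8} 3
  4 to go: {1,4,7,8} 4  {3,5,6,7} 1  {4,6,7,8} 6  {5,6,7,8} 4
  5 to go: {1,4,6,7,8} 10  {2,3,5,6,7} 1  {3,5,6,7,8} 5  {4,5,6,7,8} 10
  6 to go: {1,4,5,6,7,8} 20  {2,3,5,6,7,8} 6  {3,4,5,6,7,8} 15
  7 to go: {1,3,4,5,6,7,8} 35  {2,3,4,5,6,7,8} 21
  if 0:z drops first: 56 orders

56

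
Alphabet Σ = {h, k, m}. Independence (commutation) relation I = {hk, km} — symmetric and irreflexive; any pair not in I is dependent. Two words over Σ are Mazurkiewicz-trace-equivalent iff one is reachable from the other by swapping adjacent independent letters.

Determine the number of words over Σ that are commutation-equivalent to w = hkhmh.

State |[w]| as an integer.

5

0(h) covers ∅
1(k) covers ∅
2(h) covers 0:h
3(m) covers 2:h
4(h) covers 3:m
floor of heap: 0:h, 1:k
completions by unplaced set U, small U first (add the entries for U minus each lowest piece of U):
  |U|=1: {1}:1  {4}:1
  |U|=2: {1,4}:2  {3,4}:1
  |U|=3: {1,3,4}:3  {2,3,4}:1
  start at 0(h): 4
  start at 1(k): 1
sum over floor = 5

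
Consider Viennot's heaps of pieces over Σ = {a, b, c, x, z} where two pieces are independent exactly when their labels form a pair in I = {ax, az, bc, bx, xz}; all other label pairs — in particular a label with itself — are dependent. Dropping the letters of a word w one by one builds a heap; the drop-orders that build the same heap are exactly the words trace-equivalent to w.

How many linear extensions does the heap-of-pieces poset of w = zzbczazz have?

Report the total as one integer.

8

#0=z has no predecessor
#1=z depends on [0:z]
#2=b depends on [1:z]
#3=c depends on [1:z]
#4=z depends on [2:b, 3:c]
#5=a depends on [2:b, 3:c]
#6=z depends on [4:z]
#7=z depends on [6:z]
sources: [0:z]
N(rest) = Σ N(rest − s) over sources s of rest; N(one piece) = 1:
  size 1 → [5]=1  [7]=1
  size 2 → [5,7]=2  [6,7]=1
  size 3 → [4,6,7]=1  [5,6,7]=3
  size 4 → [4,5,6,7]=4
  size 5 → [2,4,5,6,7]=4  [3,4,5,6,7]=4
  size 6 → [2,3,4,5,6,7]=8
  first=0(z) contributes 8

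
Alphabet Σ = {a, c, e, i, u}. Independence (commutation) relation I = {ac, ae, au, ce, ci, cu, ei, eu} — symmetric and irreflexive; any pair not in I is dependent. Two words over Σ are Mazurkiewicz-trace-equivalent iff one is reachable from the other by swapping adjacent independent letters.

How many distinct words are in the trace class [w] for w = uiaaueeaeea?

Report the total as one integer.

1650

#0=u has no predecessor
#1=i depends on [0:u]
#2=a depends on [1:i]
#3=a depends on [2:a]
#4=u depends on [1:i]
#5=e has no predecessor
#6=e depends on [5:e]
#7=a depends on [3:a]
#8=e depends on [6:e]
#9=e depends on [8:e]
#10=a depends on [7:a]
sources: [0:u, 5:e]
N(rest) = Σ N(rest − s) over sources s of rest; N(one piece) = 1:
  size 1 → [4]=1  [9]=1  [10]=1
  size 2 → [4,9]=2  [4,10]=2  [7,10]=1  [8,9]=1  [9,10]=2
  size 3 → [3,7,10]=1  [4,7,10]=3  [4,8,9]=3  [4,9,10]=6  [6,8,9]=1  [7,9,10]=3  [8,9,10]=3
  size 4 → [2,3,7,10]=1  [3,4,7,10]=4  [3,7,9,10]=4  [4,6,8,9]=4  [4,7,9,10]=12  [4,8,9,10]=12  [5,6,8,9]=1  [6,8,9,10]=4  [7,8,9,10]=6
  size 5 → [2,3,4,7,10]=5  [2,3,7,9,10]=5  [3,4,7,9,10]=20  [3,7,8,9,10]=10  [4,5,6,8,9]=5  [4,6,8,9,10]=20  [4,7,8,9,10]=30  [5,6,8,9,10]=5  [6,7,8,9,10]=10
  size 6 → [1,2,3,4,7,10]=5  [2,3,4,7,9,10]=30  [2,3,7,8,9,10]=15  [3,4,7,8,9,10]=60  [3,6,7,8,9,10]=20  [4,5,6,8,9,10]=30  [4,6,7,8,9,10]=60  [5,6,7,8,9,10]=15
  size 7 → [0,1,2,3,4,7,10]=5  [1,2,3,4,7,9,10]=35  [2,3,4,7,8,9,10]=105  [2,3,6,7,8,9,10]=35  [3,4,6,7,8,9,10]=140  [3,5,6,7,8,9,10]=35  [4,5,6,7,8,9,10]=105
  size 8 → [0,1,2,3,4,7,9,10]=40  [1,2,3,4,7,8,9,10]=140  [2,3,4,6,7,8,9,10]=280  [2,3,5,6,7,8,9,10]=70  [3,4,5,6,7,8,9,10]=280
  size 9 → [0,1,2,3,4,7,8,9,10]=180  [1,2,3,4,6,7,8,9,10]=420  [2,3,4,5,6,7,8,9,10]=630
  first=0(u) contributes 1050
  first=5(e) contributes 600
|[w]| = 1650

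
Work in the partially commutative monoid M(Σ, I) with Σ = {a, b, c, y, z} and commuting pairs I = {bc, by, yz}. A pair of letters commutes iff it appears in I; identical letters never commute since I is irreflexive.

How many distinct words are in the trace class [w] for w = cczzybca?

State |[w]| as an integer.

drop 0:c onto floor
drop 1:c onto {0:c}
drop 2:z onto {1:c}
drop 3:z onto {2:z}
drop 4:y onto {1:c}
drop 5:b onto {3:z}
drop 6:c onto {3:z, 4:y}
drop 7:a onto {5:b, 6:c}
ground layer = {0:c}
drop-orders for the pieces not yet dropped (sum over which currently-grounded one goes next):
  1 to go: {7} 1
  2 to go: {5,7} 1  {6,7} 1
  3 to go: {4,6,7} 1  {5,6,7} 2
  4 to go: {3,5,6,7} 2  {4,5,6,7} 3
  5 to go: {2,3,5,6,7} 2  {3,4,5,6,7} 5
  6 to go: {2,3,4,5,6,7} 7
  if 0:c drops first: 7 orders

7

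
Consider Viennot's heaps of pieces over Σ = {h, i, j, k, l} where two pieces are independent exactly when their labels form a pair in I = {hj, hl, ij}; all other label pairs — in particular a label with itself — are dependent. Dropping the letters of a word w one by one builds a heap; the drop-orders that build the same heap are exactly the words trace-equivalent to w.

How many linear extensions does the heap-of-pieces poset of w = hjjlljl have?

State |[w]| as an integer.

7

#0=h has no predecessor
#1=j has no predecessor
#2=j depends on [1:j]
#3=l depends on [2:j]
#4=l depends on [3:l]
#5=j depends on [4:l]
#6=l depends on [5:j]
sources: [0:h, 1:j]
N(rest) = Σ N(rest − s) over sources s of rest; N(one piece) = 1:
  size 1 → [0]=1  [6]=1
  size 2 → [0,6]=2  [5,6]=1
  size 3 → [0,5,6]=3  [4,5,6]=1
  size 4 → [0,4,5,6]=4  [3,4,5,6]=1
  size 5 → [0,3,4,5,6]=5  [2,3,4,5,6]=1
  first=0(h) contributes 1
  first=1(j) contributes 6
|[w]| = 7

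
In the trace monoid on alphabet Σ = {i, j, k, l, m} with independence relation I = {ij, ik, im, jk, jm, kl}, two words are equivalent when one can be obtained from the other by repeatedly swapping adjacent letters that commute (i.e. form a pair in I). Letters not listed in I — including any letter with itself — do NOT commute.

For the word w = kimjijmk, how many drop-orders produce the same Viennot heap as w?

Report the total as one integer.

420

piece 0:k — minimal
piece 1:i — minimal
piece 2:m rests on {0:k}
piece 3:j — minimal
piece 4:i rests on {1:i}
piece 5:j rests on {3:j}
piece 6:m rests on {2:m}
piece 7:k rests on {6:m}
minimal pieces: {0:k, 1:i, 3:j}
ways to finish when only these pieces remain (= sum over removing one remaining piece with nothing left below it):
  1 left: {4}→1  {5}→1  {7}→1
  2 left: {1,4}→1  {3,5}→1  {4,5}→2  {4,7}→2  {5,7}→2  {6,7}→1
  3 left: {1,4,5}→3  {1,4,7}→3  {2,6,7}→1  {3,4,5}→3  {3,5,7}→3  {4,5,7}→6  {4,6,7}→3  {5,6,7}→3
  4 left: {0,2,6,7}→1  {1,3,4,5}→6  {1,4,5,7}→12  {1,4,6,7}→6  {2,4,6,7}→4  {2,5,6,7}→4  {3,4,5,7}→12  {3,5,6,7}→6  {4,5,6,7}→12
  5 left: {0,2,4,6,7}→5  {0,2,5,6,7}→5  {1,2,4,6,7}→10  {1,3,4,5,7}→30  {1,4,5,6,7}→30  {2,3,5,6,7}→10  {2,4,5,6,7}→20  {3,4,5,6,7}→30
  6 left: {0,1,2,4,6,7}→15  {0,2,3,5,6,7}→15  {0,2,4,5,6,7}→30  {1,2,4,5,6,7}→60  {1,3,4,5,6,7}→90  {2,3,4,5,6,7}→60
  placing 0:k first → 210 extensions
  placing 1:i first → 105 extensions
  placing 3:j first → 105 extensions
total linear extensions = 420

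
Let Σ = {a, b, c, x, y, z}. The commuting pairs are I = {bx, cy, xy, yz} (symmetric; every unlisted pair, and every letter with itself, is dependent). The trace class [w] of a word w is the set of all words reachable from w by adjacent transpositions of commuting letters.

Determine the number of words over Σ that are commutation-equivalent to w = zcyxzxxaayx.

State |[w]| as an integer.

14

piece 0:z — minimal
piece 1:c rests on {0:z}
piece 2:y — minimal
piece 3:x rests on {1:c}
piece 4:z rests on {3:x}
piece 5:x rests on {4:z}
piece 6:x rests on {5:x}
piece 7:a rests on {2:y, 6:x}
piece 8:a rests on {7:a}
piece 9:y rests on {8:a}
piece 10:x rests on {8:a}
minimal pieces: {0:z, 2:y}
ways to finish when only these pieces remain (= sum over removing one remaining piece with nothing left below it):
  1 left: {9}→1  {10}→1
  2 left: {9,10}→2
  3 left: {8,9,10}→2
  4 left: {7,8,9,10}→2
  5 left: {2,7,8,9,10}→2  {6,7,8,9,10}→2
  6 left: {2,6,7,8,9,10}→4  {5,6,7,8,9,10}→2
  7 left: {2,5,6,7,8,9,10}→6  {4,5,6,7,8,9,10}→2
  8 left: {2,4,5,6,7,8,9,10}→8  {3,4,5,6,7,8,9,10}→2
  9 left: {1,3,4,5,6,7,8,9,10}→2  {2,3,4,5,6,7,8,9,10}→10
  placing 0:z first → 12 extensions
  placing 2:y first → 2 extensions
total linear extensions = 14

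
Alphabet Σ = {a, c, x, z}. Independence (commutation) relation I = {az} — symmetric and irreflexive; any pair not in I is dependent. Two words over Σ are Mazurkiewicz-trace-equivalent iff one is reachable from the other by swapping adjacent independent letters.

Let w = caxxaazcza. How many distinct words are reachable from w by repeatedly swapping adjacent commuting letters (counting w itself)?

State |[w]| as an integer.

6

#0=c has no predecessor
#1=a depends on [0:c]
#2=x depends on [1:a]
#3=x depends on [2:x]
#4=a depends on [3:x]
#5=a depends on [4:a]
#6=z depends on [3:x]
#7=c depends on [5:a, 6:z]
#8=z depends on [7:c]
#9=a depends on [7:c]
sources: [0:c]
N(rest) = Σ N(rest − s) over sources s of rest; N(one piece) = 1:
  size 1 → [8]=1  [9]=1
  size 2 → [8,9]=2
  size 3 → [7,8,9]=2
  size 4 → [5,7,8,9]=2  [6,7,8,9]=2
  size 5 → [4,5,7,8,9]=2  [5,6,7,8,9]=4
  size 6 → [4,5,6,7,8,9]=6
  size 7 → [3,4,5,6,7,8,9]=6
  size 8 → [2,3,4,5,6,7,8,9]=6
  first=0(c) contributes 6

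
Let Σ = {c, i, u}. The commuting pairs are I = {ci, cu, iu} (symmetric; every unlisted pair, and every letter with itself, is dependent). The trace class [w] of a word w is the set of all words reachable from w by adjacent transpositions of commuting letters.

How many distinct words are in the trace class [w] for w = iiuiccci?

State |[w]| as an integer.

280

0(i) covers ∅
1(i) covers 0:i
2(u) covers ∅
3(i) covers 1:i
4(c) covers ∅
5(c) covers 4:c
6(c) covers 5:c
7(i) covers 3:i
floor of heap: 0:i, 2:u, 4:c
completions by unplaced set U, small U first (add the entries for U minus each lowest piece of U):
  |U|=1: {2}:1  {6}:1  {7}:1
  |U|=2: {2,6}:2  {2,7}:2  {3,7}:1  {5,6}:1  {6,7}:2
  |U|=3: {1,3,7}:1  {2,3,7}:3  {2,5,6}:3  {2,6,7}:6  {3,6,7}:3  {4,5,6}:1  {5,6,7}:3
  |U|=4: {0,1,3,7}:1  {1,2,3,7}:4  {1,3,6,7}:4  {2,3,6,7}:12  {2,4,5,6}:4  {2,5,6,7}:12  {3,5,6,7}:6  {4,5,6,7}:4
  |U|=5: {0,1,2,3,7}:5  {0,1,3,6,7}:5  {1,2,3,6,7}:20  {1,3,5,6,7}:10  {2,3,5,6,7}:30  {2,4,5,6,7}:20  {3,4,5,6,7}:10
  |U|=6: {0,1,2,3,6,7}:30  {0,1,3,5,6,7}:15  {1,2,3,5,6,7}:60  {1,3,4,5,6,7}:20  {2,3,4,5,6,7}:60
  start at 0(i): 140
  start at 2(u): 35
  start at 4(c): 105
sum over floor = 280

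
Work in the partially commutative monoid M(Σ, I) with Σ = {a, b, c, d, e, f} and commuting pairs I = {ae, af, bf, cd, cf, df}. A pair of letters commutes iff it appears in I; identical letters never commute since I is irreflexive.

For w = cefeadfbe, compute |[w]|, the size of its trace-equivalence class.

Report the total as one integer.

13

piece 0:c — minimal
piece 1:e rests on {0:c}
piece 2:f rests on {1:e}
piece 3:e rests on {2:f}
piece 4:a rests on {0:c}
piece 5:d rests on {3:e, 4:a}
piece 6:f rests on {3:e}
piece 7:b rests on {5:d}
piece 8:e rests on {6:f, 7:b}
minimal pieces: {0:c}
ways to finish when only these pieces remain (= sum over removing one remaining piece with nothing left below it):
  1 left: {8}→1
  2 left: {6,8}→1  {7,8}→1
  3 left: {5,7,8}→1  {6,7,8}→2
  4 left: {4,5,7,8}→1  {5,6,7,8}→3
  5 left: {3,5,6,7,8}→3  {4,5,6,7,8}→4
  6 left: {2,3,5,6,7,8}→3  {3,4,5,6,7,8}→7
  7 left: {1,2,3,5,6,7,8}→3  {2,3,4,5,6,7,8}→10
  placing 0:c first → 13 extensions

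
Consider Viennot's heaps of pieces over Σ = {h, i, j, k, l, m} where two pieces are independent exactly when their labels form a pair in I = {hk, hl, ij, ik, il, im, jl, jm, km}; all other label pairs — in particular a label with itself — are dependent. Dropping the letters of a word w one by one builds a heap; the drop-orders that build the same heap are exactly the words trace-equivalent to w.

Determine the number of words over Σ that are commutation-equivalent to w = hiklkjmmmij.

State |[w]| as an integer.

2390

piece 0:h — minimal
piece 1:i rests on {0:h}
piece 2:k — minimal
piece 3:l rests on {2:k}
piece 4:k rests on {3:l}
piece 5:j rests on {0:h, 4:k}
piece 6:m rests on {0:h, 3:l}
piece 7:m rests on {6:m}
piece 8:m rests on {7:m}
piece 9:i rests on {1:i}
piece 10:j rests on {5:j}
minimal pieces: {0:h, 2:k}
ways to finish when only these pieces remain (= sum over removing one remaining piece with nothing left below it):
  1 left: {8}→1  {9}→1  {10}→1
  2 left: {1,9}→1  {5,10}→1  {7,8}→1  {8,9}→2  {8,10}→2  {9,10}→2
  3 left: {1,8,9}→3  {1,9,10}→3  {4,5,10}→1  {5,8,10}→3  {5,9,10}→3  {6,7,8}→1  {7,8,9}→3  {7,8,10}→3  {8,9,10}→6
  4 left: {1,5,9,10}→6  {1,7,8,9}→6  {1,8,9,10}→12  {4,5,8,10}→4  {4,5,9,10}→4  {5,7,8,10}→6  {5,8,9,10}→12  {6,7,8,9}→4  {6,7,8,10}→4  {7,8,9,10}→12
  5 left: {1,4,5,9,10}→10  {1,5,8,9,10}→30  {1,6,7,8,9}→10  {1,7,8,9,10}→30  {4,5,7,8,10}→10  {4,5,8,9,10}→20  {5,6,7,8,10}→10  {5,7,8,9,10}→30  {6,7,8,9,10}→20
  6 left: {1,4,5,8,9,10}→60  {1,5,7,8,9,10}→90  {1,6,7,8,9,10}→60  {4,5,6,7,8,10}→20  {4,5,7,8,9,10}→60  {5,6,7,8,9,10}→60
  7 left: {1,4,5,7,8,9,10}→210  {1,5,6,7,8,9,10}→210  {3,4,5,6,7,8,10}→20  {4,5,6,7,8,9,10}→140
  8 left: {0,1,5,6,7,8,9,10}→210  {1,4,5,6,7,8,9,10}→560  {2,3,4,5,6,7,8,10}→20  {3,4,5,6,7,8,9,10}→160
  9 left: {0,1,4,5,6,7,8,9,10}→770  {1,3,4,5,6,7,8,9,10}→720  {2,3,4,5,6,7,8,9,10}→180
  placing 0:h first → 900 extensions
  placing 2:k first → 1490 extensions
total linear extensions = 2390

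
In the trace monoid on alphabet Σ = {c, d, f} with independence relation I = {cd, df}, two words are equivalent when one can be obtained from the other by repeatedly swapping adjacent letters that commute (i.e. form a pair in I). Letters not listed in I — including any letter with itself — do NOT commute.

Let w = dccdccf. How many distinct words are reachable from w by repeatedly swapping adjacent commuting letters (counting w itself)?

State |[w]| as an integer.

#0=d has no predecessor
#1=c has no predecessor
#2=c depends on [1:c]
#3=d depends on [0:d]
#4=c depends on [2:c]
#5=c depends on [4:c]
#6=f depends on [5:c]
sources: [0:d, 1:c]
N(rest) = Σ N(rest − s) over sources s of rest; N(one piece) = 1:
  size 1 → [3]=1  [6]=1
  size 2 → [0,3]=1  [3,6]=2  [5,6]=1
  size 3 → [0,3,6]=3  [3,5,6]=3  [4,5,6]=1
  size 4 → [0,3,5,6]=6  [2,4,5,6]=1  [3,4,5,6]=4
  size 5 → [0,3,4,5,6]=10  [1,2,4,5,6]=1  [2,3,4,5,6]=5
  first=0(d) contributes 6
  first=1(c) contributes 15
|[w]| = 21

21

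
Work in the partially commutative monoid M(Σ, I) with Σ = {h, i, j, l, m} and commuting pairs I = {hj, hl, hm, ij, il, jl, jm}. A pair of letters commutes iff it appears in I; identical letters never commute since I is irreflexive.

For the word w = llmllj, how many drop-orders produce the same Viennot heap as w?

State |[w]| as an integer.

6

0(l) covers ∅
1(l) covers 0:l
2(m) covers 1:l
3(l) covers 2:m
4(l) covers 3:l
5(j) covers ∅
floor of heap: 0:l, 5:j
completions by unplaced set U, small U first (add the entries for U minus each lowest piece of U):
  |U|=1: {4}:1  {5}:1
  |U|=2: {3,4}:1  {4,5}:2
  |U|=3: {2,3,4}:1  {3,4,5}:3
  |U|=4: {1,2,3,4}:1  {2,3,4,5}:4
  start at 0(l): 5
  start at 5(j): 1
sum over floor = 6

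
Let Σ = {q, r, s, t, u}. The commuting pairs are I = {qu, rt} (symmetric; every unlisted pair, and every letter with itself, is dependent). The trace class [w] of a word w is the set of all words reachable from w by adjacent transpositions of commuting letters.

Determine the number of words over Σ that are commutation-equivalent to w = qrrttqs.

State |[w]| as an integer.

6

piece 0:q — minimal
piece 1:r rests on {0:q}
piece 2:r rests on {1:r}
piece 3:t rests on {0:q}
piece 4:t rests on {3:t}
piece 5:q rests on {2:r, 4:t}
piece 6:s rests on {5:q}
minimal pieces: {0:q}
ways to finish when only these pieces remain (= sum over removing one remaining piece with nothing left below it):
  1 left: {6}→1
  2 left: {5,6}→1
  3 left: {2,5,6}→1  {4,5,6}→1
  4 left: {1,2,5,6}→1  {2,4,5,6}→2  {3,4,5,6}→1
  5 left: {1,2,4,5,6}→3  {2,3,4,5,6}→3
  placing 0:q first → 6 extensions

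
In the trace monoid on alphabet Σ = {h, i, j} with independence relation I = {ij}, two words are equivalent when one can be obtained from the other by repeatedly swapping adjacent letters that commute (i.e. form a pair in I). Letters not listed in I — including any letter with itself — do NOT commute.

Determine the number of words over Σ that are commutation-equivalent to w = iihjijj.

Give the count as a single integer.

4

piece 0:i — minimal
piece 1:i rests on {0:i}
piece 2:h rests on {1:i}
piece 3:j rests on {2:h}
piece 4:i rests on {2:h}
piece 5:j rests on {3:j}
piece 6:j rests on {5:j}
minimal pieces: {0:i}
ways to finish when only these pieces remain (= sum over removing one remaining piece with nothing left below it):
  1 left: {4}→1  {6}→1
  2 left: {4,6}→2  {5,6}→1
  3 left: {3,5,6}→1  {4,5,6}→3
  4 left: {3,4,5,6}→4
  5 left: {2,3,4,5,6}→4
  placing 0:i first → 4 extensions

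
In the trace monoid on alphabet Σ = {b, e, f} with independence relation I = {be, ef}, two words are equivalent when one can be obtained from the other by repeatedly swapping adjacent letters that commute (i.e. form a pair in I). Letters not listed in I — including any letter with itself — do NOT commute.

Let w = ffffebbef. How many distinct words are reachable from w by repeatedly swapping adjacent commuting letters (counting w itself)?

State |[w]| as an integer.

36

drop 0:f onto floor
drop 1:f onto {0:f}
drop 2:f onto {1:f}
drop 3:f onto {2:f}
drop 4:e onto floor
drop 5:b onto {3:f}
drop 6:b onto {5:b}
drop 7:e onto {4:e}
drop 8:f onto {6:b}
ground layer = {0:f, 4:e}
drop-orders for the pieces not yet dropped (sum over which currently-grounded one goes next):
  1 to go: {7} 1  {8} 1
  2 to go: {4,7} 1  {6,8} 1  {7,8} 2
  3 to go: {4,7,8} 3  {5,6,8} 1  {6,7,8} 3
  4 to go: {3,5,6,8} 1  {4,6,7,8} 6  {5,6,7,8} 4
  5 to go: {2,3,5,6,8} 1  {3,5,6,7,8} 5  {4,5,6,7,8} 10
  6 to go: {1,2,3,5,6,8} 1  {2,3,5,6,7,8} 6  {3,4,5,6,7,8} 15
  7 to go: {0,1,2,3,5,6,8} 1  {1,2,3,5,6,7,8} 7  {2,3,4,5,6,7,8} 21
  if 0:f drops first: 28 orders
  if 4:e drops first: 8 orders
heap linearizations: 36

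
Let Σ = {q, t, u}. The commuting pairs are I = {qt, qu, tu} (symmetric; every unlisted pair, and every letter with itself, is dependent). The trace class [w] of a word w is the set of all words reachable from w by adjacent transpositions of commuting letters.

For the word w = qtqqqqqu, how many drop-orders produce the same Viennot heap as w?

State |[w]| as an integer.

0(q) covers ∅
1(t) covers ∅
2(q) covers 0:q
3(q) covers 2:q
4(q) covers 3:q
5(q) covers 4:q
6(q) covers 5:q
7(u) covers ∅
floor of heap: 0:q, 1:t, 7:u
completions by unplaced set U, small U first (add the entries for U minus each lowest piece of U):
  |U|=1: {1}:1  {6}:1  {7}:1
  |U|=2: {1,6}:2  {1,7}:2  {5,6}:1  {6,7}:2
  |U|=3: {1,5,6}:3  {1,6,7}:6  {4,5,6}:1  {5,6,7}:3
  |U|=4: {1,4,5,6}:4  {1,5,6,7}:12  {3,4,5,6}:1  {4,5,6,7}:4
  |U|=5: {1,3,4,5,6}:5  {1,4,5,6,7}:20  {2,3,4,5,6}:1  {3,4,5,6,7}:5
  |U|=6: {0,2,3,4,5,6}:1  {1,2,3,4,5,6}:6  {1,3,4,5,6,7}:30  {2,3,4,5,6,7}:6
  start at 0(q): 42
  start at 1(t): 7
  start at 7(u): 7
sum over floor = 56

56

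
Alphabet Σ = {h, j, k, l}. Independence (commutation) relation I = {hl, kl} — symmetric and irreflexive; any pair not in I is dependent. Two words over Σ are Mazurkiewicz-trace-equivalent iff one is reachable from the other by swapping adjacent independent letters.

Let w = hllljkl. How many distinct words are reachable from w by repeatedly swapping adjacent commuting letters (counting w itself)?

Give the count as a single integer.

drop 0:h onto floor
drop 1:l onto floor
drop 2:l onto {1:l}
drop 3:l onto {2:l}
drop 4:j onto {0:h, 3:l}
drop 5:k onto {4:j}
drop 6:l onto {4:j}
ground layer = {0:h, 1:l}
drop-orders for the pieces not yet dropped (sum over which currently-grounded one goes next):
  1 to go: {5} 1  {6} 1
  2 to go: {5,6} 2
  3 to go: {4,5,6} 2
  4 to go: {0,4,5,6} 2  {3,4,5,6} 2
  5 to go: {0,3,4,5,6} 4  {2,3,4,5,6} 2
  if 0:h drops first: 2 orders
  if 1:l drops first: 6 orders
heap linearizations: 8

8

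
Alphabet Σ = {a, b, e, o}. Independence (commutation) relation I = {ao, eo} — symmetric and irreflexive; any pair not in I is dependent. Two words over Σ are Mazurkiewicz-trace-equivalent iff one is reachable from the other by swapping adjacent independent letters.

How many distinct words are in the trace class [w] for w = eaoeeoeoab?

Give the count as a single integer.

84

#0=e has no predecessor
#1=a depends on [0:e]
#2=o has no predecessor
#3=e depends on [1:a]
#4=e depends on [3:e]
#5=o depends on [2:o]
#6=e depends on [4:e]
#7=o depends on [5:o]
#8=a depends on [6:e]
#9=b depends on [7:o, 8:a]
sources: [0:e, 2:o]
N(rest) = Σ N(rest − s) over sources s of rest; N(one piece) = 1:
  size 1 → [9]=1
  size 2 → [7,9]=1  [8,9]=1
  size 3 → [5,7,9]=1  [6,8,9]=1  [7,8,9]=2
  size 4 → [2,5,7,9]=1  [4,6,8,9]=1  [5,7,8,9]=3  [6,7,8,9]=3
  size 5 → [2,5,7,8,9]=4  [3,4,6,8,9]=1  [4,6,7,8,9]=4  [5,6,7,8,9]=6
  size 6 → [1,3,4,6,8,9]=1  [2,5,6,7,8,9]=10  [3,4,6,7,8,9]=5  [4,5,6,7,8,9]=10
  size 7 → [0,1,3,4,6,8,9]=1  [1,3,4,6,7,8,9]=6  [2,4,5,6,7,8,9]=20  [3,4,5,6,7,8,9]=15
  size 8 → [0,1,3,4,6,7,8,9]=7  [1,3,4,5,6,7,8,9]=21  [2,3,4,5,6,7,8,9]=35
  first=0(e) contributes 56
  first=2(o) contributes 28
|[w]| = 84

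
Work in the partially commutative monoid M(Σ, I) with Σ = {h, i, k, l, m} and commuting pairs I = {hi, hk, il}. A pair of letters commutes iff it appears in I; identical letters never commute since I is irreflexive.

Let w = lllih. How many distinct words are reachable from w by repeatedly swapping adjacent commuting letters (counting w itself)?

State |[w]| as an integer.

5

drop 0:l onto floor
drop 1:l onto {0:l}
drop 2:l onto {1:l}
drop 3:i onto floor
drop 4:h onto {2:l}
ground layer = {0:l, 3:i}
drop-orders for the pieces not yet dropped (sum over which currently-grounded one goes next):
  1 to go: {3} 1  {4} 1
  2 to go: {2,4} 1  {3,4} 2
  3 to go: {1,2,4} 1  {2,3,4} 3
  if 0:l drops first: 4 orders
  if 3:i drops first: 1 orders
heap linearizations: 5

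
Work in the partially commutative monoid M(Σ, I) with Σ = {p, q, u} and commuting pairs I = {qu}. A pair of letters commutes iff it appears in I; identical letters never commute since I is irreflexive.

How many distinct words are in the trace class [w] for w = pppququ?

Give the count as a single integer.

drop 0:p onto floor
drop 1:p onto {0:p}
drop 2:p onto {1:p}
drop 3:q onto {2:p}
drop 4:u onto {2:p}
drop 5:q onto {3:q}
drop 6:u onto {4:u}
ground layer = {0:p}
drop-orders for the pieces not yet dropped (sum over which currently-grounded one goes next):
  1 to go: {5} 1  {6} 1
  2 to go: {3,5} 1  {4,6} 1  {5,6} 2
  3 to go: {3,5,6} 3  {4,5,6} 3
  4 to go: {3,4,5,6} 6
  5 to go: {2,3,4,5,6} 6
  if 0:p drops first: 6 orders

6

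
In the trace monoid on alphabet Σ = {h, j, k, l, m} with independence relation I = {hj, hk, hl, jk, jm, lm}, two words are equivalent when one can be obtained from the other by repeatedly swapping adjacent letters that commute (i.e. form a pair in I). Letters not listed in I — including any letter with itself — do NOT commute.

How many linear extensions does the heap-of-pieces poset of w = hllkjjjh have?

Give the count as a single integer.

112

#0=h has no predecessor
#1=l has no predecessor
#2=l depends on [1:l]
#3=k depends on [2:l]
#4=j depends on [2:l]
#5=j depends on [4:j]
#6=j depends on [5:j]
#7=h depends on [0:h]
sources: [0:h, 1:l]
N(rest) = Σ N(rest − s) over sources s of rest; N(one piece) = 1:
  size 1 → [3]=1  [6]=1  [7]=1
  size 2 → [0,7]=1  [3,6]=2  [3,7]=2  [5,6]=1  [6,7]=2
  size 3 → [0,3,7]=3  [0,6,7]=3  [3,5,6]=3  [3,6,7]=6  [4,5,6]=1  [5,6,7]=3
  size 4 → [0,3,6,7]=12  [0,5,6,7]=6  [3,4,5,6]=4  [3,5,6,7]=12  [4,5,6,7]=4
  size 5 → [0,3,5,6,7]=30  [0,4,5,6,7]=10  [2,3,4,5,6]=4  [3,4,5,6,7]=20
  size 6 → [0,3,4,5,6,7]=60  [1,2,3,4,5,6]=4  [2,3,4,5,6,7]=24
  first=0(h) contributes 28
  first=1(l) contributes 84
|[w]| = 112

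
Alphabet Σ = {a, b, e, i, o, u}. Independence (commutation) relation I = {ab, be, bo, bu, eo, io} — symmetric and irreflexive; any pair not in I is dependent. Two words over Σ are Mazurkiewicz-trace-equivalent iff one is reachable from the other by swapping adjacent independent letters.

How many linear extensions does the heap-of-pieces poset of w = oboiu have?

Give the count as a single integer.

6

drop 0:o onto floor
drop 1:b onto floor
drop 2:o onto {0:o}
drop 3:i onto {1:b}
drop 4:u onto {2:o, 3:i}
ground layer = {0:o, 1:b}
drop-orders for the pieces not yet dropped (sum over which currently-grounded one goes next):
  1 to go: {4} 1
  2 to go: {2,4} 1  {3,4} 1
  3 to go: {0,2,4} 1  {1,3,4} 1  {2,3,4} 2
  if 0:o drops first: 3 orders
  if 1:b drops first: 3 orders
heap linearizations: 6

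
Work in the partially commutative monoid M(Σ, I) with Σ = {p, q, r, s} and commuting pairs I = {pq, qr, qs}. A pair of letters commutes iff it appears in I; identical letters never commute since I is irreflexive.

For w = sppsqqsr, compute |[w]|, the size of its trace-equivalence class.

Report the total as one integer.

piece 0:s — minimal
piece 1:p rests on {0:s}
piece 2:p rests on {1:p}
piece 3:s rests on {2:p}
piece 4:q — minimal
piece 5:q rests on {4:q}
piece 6:s rests on {3:s}
piece 7:r rests on {6:s}
minimal pieces: {0:s, 4:q}
ways to finish when only these pieces remain (= sum over removing one remaining piece with nothing left below it):
  1 left: {5}→1  {7}→1
  2 left: {4,5}→1  {5,7}→2  {6,7}→1
  3 left: {3,6,7}→1  {4,5,7}→3  {5,6,7}→3
  4 left: {2,3,6,7}→1  {3,5,6,7}→4  {4,5,6,7}→6
  5 left: {1,2,3,6,7}→1  {2,3,5,6,7}→5  {3,4,5,6,7}→10
  6 left: {0,1,2,3,6,7}→1  {1,2,3,5,6,7}→6  {2,3,4,5,6,7}→15
  placing 0:s first → 21 extensions
  placing 4:q first → 7 extensions
total linear extensions = 28

28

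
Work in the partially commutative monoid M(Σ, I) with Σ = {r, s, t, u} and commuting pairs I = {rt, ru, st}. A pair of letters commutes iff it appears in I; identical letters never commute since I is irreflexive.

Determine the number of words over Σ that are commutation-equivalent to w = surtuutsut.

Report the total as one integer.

11

drop 0:s onto floor
drop 1:u onto {0:s}
drop 2:r onto {0:s}
drop 3:t onto {1:u}
drop 4:u onto {3:t}
drop 5:u onto {4:u}
drop 6:t onto {5:u}
drop 7:s onto {2:r, 5:u}
drop 8:u onto {6:t, 7:s}
drop 9:t onto {8:u}
ground layer = {0:s}
drop-orders for the pieces not yet dropped (sum over which currently-grounded one goes next):
  1 to go: {9} 1
  2 to go: {8,9} 1
  3 to go: {6,8,9} 1  {7,8,9} 1
  4 to go: {2,7,8,9} 1  {6,7,8,9} 2
  5 to go: {2,6,7,8,9} 3  {5,6,7,8,9} 2
  6 to go: {2,5,6,7,8,9} 5  {4,5,6,7,8,9} 2
  7 to go: {2,4,5,6,7,8,9} 7  {3,4,5,6,7,8,9} 2
  8 to go: {1,3,4,5,6,7,8,9} 2  {2,3,4,5,6,7,8,9} 9
  if 0:s drops first: 11 orders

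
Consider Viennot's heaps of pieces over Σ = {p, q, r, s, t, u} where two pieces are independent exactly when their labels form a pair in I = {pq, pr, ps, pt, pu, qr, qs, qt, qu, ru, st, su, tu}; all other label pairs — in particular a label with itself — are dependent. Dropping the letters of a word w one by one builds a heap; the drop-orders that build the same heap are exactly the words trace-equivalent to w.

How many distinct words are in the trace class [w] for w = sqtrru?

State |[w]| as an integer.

60

drop 0:s onto floor
drop 1:q onto floor
drop 2:t onto floor
drop 3:r onto {0:s, 2:t}
drop 4:r onto {3:r}
drop 5:u onto floor
ground layer = {0:s, 1:q, 2:t, 5:u}
drop-orders for the pieces not yet dropped (sum over which currently-grounded one goes next):
  1 to go: {1} 1  {4} 1  {5} 1
  2 to go: {1,4} 2  {1,5} 2  {3,4} 1  {4,5} 2
  3 to go: {0,3,4} 1  {1,3,4} 3  {1,4,5} 6  {2,3,4} 1  {3,4,5} 3
  4 to go: {0,1,3,4} 4  {0,2,3,4} 2  {0,3,4,5} 4  {1,2,3,4} 4  {1,3,4,5} 12  {2,3,4,5} 4
  if 0:s drops first: 20 orders
  if 1:q drops first: 10 orders
  if 2:t drops first: 20 orders
  if 5:u drops first: 10 orders
heap linearizations: 60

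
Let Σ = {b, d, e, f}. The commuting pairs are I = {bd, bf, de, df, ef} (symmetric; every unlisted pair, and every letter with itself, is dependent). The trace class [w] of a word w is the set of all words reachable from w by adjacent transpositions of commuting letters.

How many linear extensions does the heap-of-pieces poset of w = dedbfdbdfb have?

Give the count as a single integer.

drop 0:d onto floor
drop 1:e onto floor
drop 2:d onto {0:d}
drop 3:b onto {1:e}
drop 4:f onto floor
drop 5:d onto {2:d}
drop 6:b onto {3:b}
drop 7:d onto {5:d}
drop 8:f onto {4:f}
drop 9:b onto {6:b}
ground layer = {0:d, 1:e, 4:f}
drop-orders for the pieces not yet dropped (sum over which currently-grounded one goes next):
  1 to go: {7} 1  {8} 1  {9} 1
  2 to go: {4,8} 1  {5,7} 1  {6,9} 1  {7,8} 2  {7,9} 2  {8,9} 2
  3 to go: {2,5,7} 1  {3,6,9} 1  {4,7,8} 3  {4,8,9} 3  {5,7,8} 3  {5,7,9} 3  {6,7,9} 3  {6,8,9} 3  {7,8,9} 6
  4 to go: {0,2,5,7} 1  {1,3,6,9} 1  {2,5,7,8} 4  {2,5,7,9} 4  {3,6,7,9} 4  {3,6,8,9} 4  {4,5,7,8} 6  {4,6,8,9} 6  {4,7,8,9} 12  {5,6,7,9} 6  {5,7,8,9} 12  {6,7,8,9} 12
  5 to go: {0,2,5,7,8} 5  {0,2,5,7,9} 5  {1,3,6,7,9} 5  {1,3,6,8,9} 5  {2,4,5,7,8} 10  {2,5,6,7,9} 10  {2,5,7,8,9} 20  {3,4,6,8,9} 10  {3,5,6,7,9} 10  {3,6,7,8,9} 20  {4,5,7,8,9} 30  {4,6,7,8,9} 30  {5,6,7,8,9} 30
  6 to go: {0,2,4,5,7,8} 15  {0,2,5,6,7,9} 15  {0,2,5,7,8,9} 30  {1,3,4,6,8,9} 15  {1,3,5,6,7,9} 15  {1,3,6,7,8,9} 30  {2,3,5,6,7,9} 20  {2,4,5,7,8,9} 60  {2,5,6,7,8,9} 60  {3,4,6,7,8,9} 60  {3,5,6,7,8,9} 60  {4,5,6,7,8,9} 90
  7 to go: {0,2,3,5,6,7,9} 35  {0,2,4,5,7,8,9} 105  {0,2,5,6,7,8,9} 105  {1,2,3,5,6,7,9} 35  {1,3,4,6,7,8,9} 105  {1,3,5,6,7,8,9} 105  {2,3,5,6,7,8,9} 140  {2,4,5,6,7,8,9} 210  {3,4,5,6,7,8,9} 210
  8 to go: {0,1,2,3,5,6,7,9} 70  {0,2,3,5,6,7,8,9} 280  {0,2,4,5,6,7,8,9} 420  {1,2,3,5,6,7,8,9} 280  {1,3,4,5,6,7,8,9} 420  {2,3,4,5,6,7,8,9} 560
  if 0:d drops first: 1260 orders
  if 1:e drops first: 1260 orders
  if 4:f drops first: 630 orders
heap linearizations: 3150

3150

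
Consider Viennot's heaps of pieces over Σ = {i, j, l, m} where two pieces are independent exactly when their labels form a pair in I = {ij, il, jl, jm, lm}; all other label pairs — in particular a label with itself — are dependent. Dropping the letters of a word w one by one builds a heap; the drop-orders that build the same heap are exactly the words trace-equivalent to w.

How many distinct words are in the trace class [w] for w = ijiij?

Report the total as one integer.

10

#0=i has no predecessor
#1=j has no predecessor
#2=i depends on [0:i]
#3=i depends on [2:i]
#4=j depends on [1:j]
sources: [0:i, 1:j]
N(rest) = Σ N(rest − s) over sources s of rest; N(one piece) = 1:
  size 1 → [3]=1  [4]=1
  size 2 → [1,4]=1  [2,3]=1  [3,4]=2
  size 3 → [0,2,3]=1  [1,3,4]=3  [2,3,4]=3
  first=0(i) contributes 6
  first=1(j) contributes 4
|[w]| = 10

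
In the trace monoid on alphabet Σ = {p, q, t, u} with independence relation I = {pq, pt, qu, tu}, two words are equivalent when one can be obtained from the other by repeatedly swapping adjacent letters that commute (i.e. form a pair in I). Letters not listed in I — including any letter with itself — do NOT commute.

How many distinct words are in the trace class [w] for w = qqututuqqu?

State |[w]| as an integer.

#0=q has no predecessor
#1=q depends on [0:q]
#2=u has no predecessor
#3=t depends on [1:q]
#4=u depends on [2:u]
#5=t depends on [3:t]
#6=u depends on [4:u]
#7=q depends on [5:t]
#8=q depends on [7:q]
#9=u depends on [6:u]
sources: [0:q, 2:u]
N(rest) = Σ N(rest − s) over sources s of rest; N(one piece) = 1:
  size 1 → [8]=1  [9]=1
  size 2 → [6,9]=1  [7,8]=1  [8,9]=2
  size 3 → [4,6,9]=1  [5,7,8]=1  [6,8,9]=3  [7,8,9]=3
  size 4 → [2,4,6,9]=1  [3,5,7,8]=1  [4,6,8,9]=4  [5,7,8,9]=4  [6,7,8,9]=6
  size 5 → [1,3,5,7,8]=1  [2,4,6,8,9]=5  [3,5,7,8,9]=5  [4,6,7,8,9]=10  [5,6,7,8,9]=10
  size 6 → [0,1,3,5,7,8]=1  [1,3,5,7,8,9]=6  [2,4,6,7,8,9]=15  [3,5,6,7,8,9]=15  [4,5,6,7,8,9]=20
  size 7 → [0,1,3,5,7,8,9]=7  [1,3,5,6,7,8,9]=21  [2,4,5,6,7,8,9]=35  [3,4,5,6,7,8,9]=35
  size 8 → [0,1,3,5,6,7,8,9]=28  [1,3,4,5,6,7,8,9]=56  [2,3,4,5,6,7,8,9]=70
  first=0(q) contributes 126
  first=2(u) contributes 84
|[w]| = 210

210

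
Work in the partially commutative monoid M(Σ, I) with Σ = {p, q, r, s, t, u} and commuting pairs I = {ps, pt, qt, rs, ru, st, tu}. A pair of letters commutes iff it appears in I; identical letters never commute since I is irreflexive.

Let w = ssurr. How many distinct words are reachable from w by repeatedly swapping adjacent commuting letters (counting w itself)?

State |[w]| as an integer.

10

drop 0:s onto floor
drop 1:s onto {0:s}
drop 2:u onto {1:s}
drop 3:r onto floor
drop 4:r onto {3:r}
ground layer = {0:s, 3:r}
drop-orders for the pieces not yet dropped (sum over which currently-grounded one goes next):
  1 to go: {2} 1  {4} 1
  2 to go: {1,2} 1  {2,4} 2  {3,4} 1
  3 to go: {0,1,2} 1  {1,2,4} 3  {2,3,4} 3
  if 0:s drops first: 6 orders
  if 3:r drops first: 4 orders
heap linearizations: 10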